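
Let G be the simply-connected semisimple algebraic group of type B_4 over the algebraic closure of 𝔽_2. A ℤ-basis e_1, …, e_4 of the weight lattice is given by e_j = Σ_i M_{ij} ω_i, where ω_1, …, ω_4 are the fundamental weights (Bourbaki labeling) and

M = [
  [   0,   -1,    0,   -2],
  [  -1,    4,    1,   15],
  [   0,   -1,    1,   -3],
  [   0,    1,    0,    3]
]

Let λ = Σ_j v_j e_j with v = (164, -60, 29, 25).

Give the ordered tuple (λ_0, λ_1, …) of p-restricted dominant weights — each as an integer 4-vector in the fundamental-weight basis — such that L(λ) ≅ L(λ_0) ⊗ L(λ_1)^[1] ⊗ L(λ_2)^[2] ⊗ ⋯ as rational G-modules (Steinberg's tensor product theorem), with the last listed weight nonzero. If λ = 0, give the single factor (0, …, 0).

((0, 0, 0, 1), (1, 0, 1, 1), (0, 0, 1, 1), (1, 0, 1, 1))

ω-coordinates c = M·v, v = (164, -60, 29, 25):
  c_1 = 0·164 + (-1)·(-60) + 0·29 + (-2)·(25) = 10
  c_2 = (-1)·(164) + (4)·(-60) + 1·29 + 15·25 = 0
  c_3 = 0·164 + (-1)·(-60) + 1·29 + (-3)·(25) = 14
  c_4 = 0·164 + (1)·(-60) + 0·29 + 3·25 = 15
Expand coordinatewise in base 2:
  c_1 = 10 = 0·2^0 + 1·2^1 + 0·2^2 + 1·2^3
  c_2 = 0
  c_3 = 14 = 0·2^0 + 1·2^1 + 1·2^2 + 1·2^3
  c_4 = 15 = 1·2^0 + 1·2^1 + 1·2^2 + 1·2^3
p-restricted factor λ_0 = (0, 0, 0, 1)
p-restricted factor λ_1 = (1, 0, 1, 1)
p-restricted factor λ_2 = (0, 0, 1, 1)
p-restricted factor λ_3 = (1, 0, 1, 1)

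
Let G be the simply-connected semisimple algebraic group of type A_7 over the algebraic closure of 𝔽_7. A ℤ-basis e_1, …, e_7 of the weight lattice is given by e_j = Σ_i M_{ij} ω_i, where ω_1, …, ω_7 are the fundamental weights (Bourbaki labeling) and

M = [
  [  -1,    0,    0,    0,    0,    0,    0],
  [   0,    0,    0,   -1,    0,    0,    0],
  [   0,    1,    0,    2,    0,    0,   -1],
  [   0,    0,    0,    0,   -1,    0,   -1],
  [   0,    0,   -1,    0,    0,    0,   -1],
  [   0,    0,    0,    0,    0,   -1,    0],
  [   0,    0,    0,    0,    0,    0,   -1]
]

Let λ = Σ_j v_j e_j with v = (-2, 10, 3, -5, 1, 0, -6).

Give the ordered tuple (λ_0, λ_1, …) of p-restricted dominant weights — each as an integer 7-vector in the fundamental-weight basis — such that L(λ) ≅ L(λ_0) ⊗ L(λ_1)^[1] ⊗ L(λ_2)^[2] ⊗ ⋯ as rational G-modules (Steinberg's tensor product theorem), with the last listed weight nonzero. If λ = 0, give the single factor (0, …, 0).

ω-coordinates c = M·v, v = (-2, 10, 3, -5, 1, 0, -6):
  c_1 = (-1)·(-2) + 0·10 + 0·3 + (0)·(-5) + 0·1 + 0·0 + (0)·(-6) = 2
  c_2 = (0)·(-2) + 0·10 + 0·3 + (-1)·(-5) + 0·1 + 0·0 + (0)·(-6) = 5
  c_3 = (0)·(-2) + 1·10 + 0·3 + (2)·(-5) + 0·1 + 0·0 + (-1)·(-6) = 6
  c_4 = (0)·(-2) + 0·10 + 0·3 + (0)·(-5) + (-1)·(1) + 0·0 + (-1)·(-6) = 5
  c_5 = (0)·(-2) + 0·10 + (-1)·(3) + (0)·(-5) + 0·1 + 0·0 + (-1)·(-6) = 3
  c_6 = (0)·(-2) + 0·10 + 0·3 + (0)·(-5) + 0·1 + (-1)·(0) + (0)·(-6) = 0
  c_7 = (0)·(-2) + 0·10 + 0·3 + (0)·(-5) + 0·1 + 0·0 + (-1)·(-6) = 6
Expand coordinatewise in base 7:
  c_1 = 2 = 2·7^0
  c_2 = 5 = 5·7^0
  c_3 = 6 = 6·7^0
  c_4 = 5 = 5·7^0
  c_5 = 3 = 3·7^0
  c_6 = 0
  c_7 = 6 = 6·7^0
λ_0 = (2, 5, 6, 5, 3, 0, 6)

((2, 5, 6, 5, 3, 0, 6),)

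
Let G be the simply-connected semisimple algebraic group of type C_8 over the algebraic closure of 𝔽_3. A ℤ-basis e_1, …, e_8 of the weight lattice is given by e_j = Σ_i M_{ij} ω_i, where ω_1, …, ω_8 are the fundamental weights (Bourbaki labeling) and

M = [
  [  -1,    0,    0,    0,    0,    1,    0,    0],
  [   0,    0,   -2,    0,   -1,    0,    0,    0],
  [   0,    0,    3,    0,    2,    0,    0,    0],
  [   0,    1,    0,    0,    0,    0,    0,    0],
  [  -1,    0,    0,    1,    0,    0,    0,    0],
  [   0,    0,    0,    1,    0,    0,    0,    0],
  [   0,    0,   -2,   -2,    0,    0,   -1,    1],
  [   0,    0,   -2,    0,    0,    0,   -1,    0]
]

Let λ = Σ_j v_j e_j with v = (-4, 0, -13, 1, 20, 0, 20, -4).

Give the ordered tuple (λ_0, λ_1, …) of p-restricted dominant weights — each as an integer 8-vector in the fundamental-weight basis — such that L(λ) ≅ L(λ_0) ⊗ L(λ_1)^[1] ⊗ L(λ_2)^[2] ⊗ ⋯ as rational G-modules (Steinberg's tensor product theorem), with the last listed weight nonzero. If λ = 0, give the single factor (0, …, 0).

In the fundamental-weight basis, λ has coordinates c = M·v (v = (-4, 0, -13, 1, 20, 0, 20, -4)):
  c_1 = (-1)·(-4) + 0·0 + (0)·(-13) + 0·1 + 0·20 + 1·0 + 0·20 + (0)·(-4) = 4
  c_2 = (0)·(-4) + 0·0 + (-2)·(-13) + 0·1 + (-1)·(20) + 0·0 + 0·20 + (0)·(-4) = 6
  c_3 = (0)·(-4) + 0·0 + (3)·(-13) + 0·1 + 2·20 + 0·0 + 0·20 + (0)·(-4) = 1
  c_4 = (0)·(-4) + 1·0 + (0)·(-13) + 0·1 + 0·20 + 0·0 + 0·20 + (0)·(-4) = 0
  c_5 = (-1)·(-4) + 0·0 + (0)·(-13) + 1·1 + 0·20 + 0·0 + 0·20 + (0)·(-4) = 5
  c_6 = (0)·(-4) + 0·0 + (0)·(-13) + 1·1 + 0·20 + 0·0 + 0·20 + (0)·(-4) = 1
  c_7 = (0)·(-4) + 0·0 + (-2)·(-13) + (-2)·(1) + 0·20 + 0·0 + (-1)·(20) + (1)·(-4) = 0
  c_8 = (0)·(-4) + 0·0 + (-2)·(-13) + 0·1 + 0·20 + 0·0 + (-1)·(20) + (0)·(-4) = 6
p = 3; digits c_i = Σ_j d_{ij}·3^j, 0 ≤ d_{ij} < 3:
  c_1 = 4 = 1·3^0 + 1·3^1
  c_2 = 6 = 0·3^0 + 2·3^1
  c_3 = 1 = 1·3^0
  c_4 = 0
  c_5 = 5 = 2·3^0 + 1·3^1
  c_6 = 1 = 1·3^0
  c_7 = 0
  c_8 = 6 = 0·3^0 + 2·3^1
p-restricted factor λ_0 = (1, 0, 1, 0, 2, 1, 0, 0)
p-restricted factor λ_1 = (1, 2, 0, 0, 1, 0, 0, 2)

((1, 0, 1, 0, 2, 1, 0, 0), (1, 2, 0, 0, 1, 0, 0, 2))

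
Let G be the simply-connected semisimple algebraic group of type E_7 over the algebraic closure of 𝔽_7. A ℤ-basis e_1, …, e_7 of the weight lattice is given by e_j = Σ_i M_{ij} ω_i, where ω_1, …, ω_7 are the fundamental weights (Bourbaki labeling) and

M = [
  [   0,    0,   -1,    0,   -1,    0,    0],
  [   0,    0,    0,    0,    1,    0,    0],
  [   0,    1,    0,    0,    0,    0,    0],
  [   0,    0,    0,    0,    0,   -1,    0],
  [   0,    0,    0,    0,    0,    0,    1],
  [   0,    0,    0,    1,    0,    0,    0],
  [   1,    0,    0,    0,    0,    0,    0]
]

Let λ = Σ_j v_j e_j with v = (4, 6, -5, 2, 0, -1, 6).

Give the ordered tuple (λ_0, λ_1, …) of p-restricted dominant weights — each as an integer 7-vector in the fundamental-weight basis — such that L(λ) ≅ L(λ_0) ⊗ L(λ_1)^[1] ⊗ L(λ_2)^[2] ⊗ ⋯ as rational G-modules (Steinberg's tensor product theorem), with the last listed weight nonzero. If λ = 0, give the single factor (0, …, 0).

((5, 0, 6, 1, 6, 2, 4),)

Converting to the ω-basis (c_i = row i of M dotted with v = (4, 6, -5, 2, 0, -1, 6)):
  c_1 = 0·4 + 0·6 + (-1)·(-5) + 0·2 + (-1)·(0) + (0)·(-1) + 0·6 = 5
  c_2 = 0·4 + 0·6 + (0)·(-5) + 0·2 + 1·0 + (0)·(-1) + 0·6 = 0
  c_3 = 0·4 + 1·6 + (0)·(-5) + 0·2 + 0·0 + (0)·(-1) + 0·6 = 6
  c_4 = 0·4 + 0·6 + (0)·(-5) + 0·2 + 0·0 + (-1)·(-1) + 0·6 = 1
  c_5 = 0·4 + 0·6 + (0)·(-5) + 0·2 + 0·0 + (0)·(-1) + 1·6 = 6
  c_6 = 0·4 + 0·6 + (0)·(-5) + 1·2 + 0·0 + (0)·(-1) + 0·6 = 2
  c_7 = 1·4 + 0·6 + (0)·(-5) + 0·2 + 0·0 + (0)·(-1) + 0·6 = 4
p = 7; digits c_i = Σ_j d_{ij}·7^j, 0 ≤ d_{ij} < 7:
  c_1 = 5 = 5·7^0
  c_2 = 0
  c_3 = 6 = 6·7^0
  c_4 = 1 = 1·7^0
  c_5 = 6 = 6·7^0
  c_6 = 2 = 2·7^0
  c_7 = 4 = 4·7^0
p-restricted factor λ_0 = (5, 0, 6, 1, 6, 2, 4)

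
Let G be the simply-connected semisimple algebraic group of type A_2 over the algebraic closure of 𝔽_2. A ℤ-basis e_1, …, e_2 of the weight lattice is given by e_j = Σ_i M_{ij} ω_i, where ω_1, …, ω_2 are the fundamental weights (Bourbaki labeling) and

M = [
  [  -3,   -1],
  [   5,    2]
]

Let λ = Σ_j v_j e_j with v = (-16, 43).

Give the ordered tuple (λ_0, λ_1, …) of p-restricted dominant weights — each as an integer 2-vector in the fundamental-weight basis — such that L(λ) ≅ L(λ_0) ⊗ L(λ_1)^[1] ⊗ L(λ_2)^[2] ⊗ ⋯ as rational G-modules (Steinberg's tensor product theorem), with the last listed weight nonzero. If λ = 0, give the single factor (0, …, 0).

((1, 0), (0, 1), (1, 1))

Converting to the ω-basis (c_i = row i of M dotted with v = (-16, 43)):
  c_1 = (-3)·(-16) + (-1)·(43) = 5
  c_2 = (5)·(-16) + (2)·(43) = 6
Expand coordinatewise in base 2:
  c_1 = 5 = 1·2^0 + 0·2^1 + 1·2^2
  c_2 = 6 = 0·2^0 + 1·2^1 + 1·2^2
λ_0 = (1, 0)
λ_1 = (0, 1)
λ_2 = (1, 1)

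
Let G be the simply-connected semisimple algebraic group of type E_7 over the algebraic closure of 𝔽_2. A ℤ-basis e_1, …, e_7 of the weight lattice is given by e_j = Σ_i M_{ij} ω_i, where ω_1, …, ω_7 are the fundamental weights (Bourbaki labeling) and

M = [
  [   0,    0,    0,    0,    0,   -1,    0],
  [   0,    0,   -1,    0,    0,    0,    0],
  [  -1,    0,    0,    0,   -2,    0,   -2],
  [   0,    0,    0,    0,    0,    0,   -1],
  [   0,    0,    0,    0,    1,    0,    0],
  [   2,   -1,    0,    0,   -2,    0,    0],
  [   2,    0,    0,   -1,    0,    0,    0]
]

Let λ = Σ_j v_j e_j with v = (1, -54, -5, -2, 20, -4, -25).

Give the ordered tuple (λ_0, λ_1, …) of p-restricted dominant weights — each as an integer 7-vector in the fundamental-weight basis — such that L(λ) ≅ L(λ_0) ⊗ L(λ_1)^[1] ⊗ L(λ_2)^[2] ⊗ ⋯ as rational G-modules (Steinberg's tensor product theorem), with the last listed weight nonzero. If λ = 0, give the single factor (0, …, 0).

ω-coordinates c = M·v, v = (1, -54, -5, -2, 20, -4, -25):
  c_1 = 0*1 + 0*-54 + 0*-5 + 0*-2 + 0*20 + -1*-4 + 0*-25 = 4
  c_2 = 0*1 + 0*-54 + -1*-5 + 0*-2 + 0*20 + 0*-4 + 0*-25 = 5
  c_3 = -1*1 + 0*-54 + 0*-5 + 0*-2 + -2*20 + 0*-4 + -2*-25 = 9
  c_4 = 0*1 + 0*-54 + 0*-5 + 0*-2 + 0*20 + 0*-4 + -1*-25 = 25
  c_5 = 0*1 + 0*-54 + 0*-5 + 0*-2 + 1*20 + 0*-4 + 0*-25 = 20
  c_6 = 2*1 + -1*-54 + 0*-5 + 0*-2 + -2*20 + 0*-4 + 0*-25 = 16
  c_7 = 2*1 + 0*-54 + 0*-5 + -1*-2 + 0*20 + 0*-4 + 0*-25 = 4
Expand coordinatewise in base 2:
  c_1 = 4 = 0·2^0 + 0·2^1 + 1·2^2
  c_2 = 5 = 1·2^0 + 0·2^1 + 1·2^2
  c_3 = 9 = 1·2^0 + 0·2^1 + 0·2^2 + 1·2^3
  c_4 = 25 = 1·2^0 + 0·2^1 + 0·2^2 + 1·2^3 + 1·2^4
  c_5 = 20 = 0·2^0 + 0·2^1 + 1·2^2 + 0·2^3 + 1·2^4
  c_6 = 16 = 0·2^0 + 0·2^1 + 0·2^2 + 0·2^3 + 1·2^4
  c_7 = 4 = 0·2^0 + 0·2^1 + 1·2^2
p-restricted factor λ_0 = (0, 1, 1, 1, 0, 0, 0)
p-restricted factor λ_1 = (0, 0, 0, 0, 0, 0, 0)
p-restricted factor λ_2 = (1, 1, 0, 0, 1, 0, 1)
p-restricted factor λ_3 = (0, 0, 1, 1, 0, 0, 0)
p-restricted factor λ_4 = (0, 0, 0, 1, 1, 1, 0)

((0, 1, 1, 1, 0, 0, 0), (0, 0, 0, 0, 0, 0, 0), (1, 1, 0, 0, 1, 0, 1), (0, 0, 1, 1, 0, 0, 0), (0, 0, 0, 1, 1, 1, 0))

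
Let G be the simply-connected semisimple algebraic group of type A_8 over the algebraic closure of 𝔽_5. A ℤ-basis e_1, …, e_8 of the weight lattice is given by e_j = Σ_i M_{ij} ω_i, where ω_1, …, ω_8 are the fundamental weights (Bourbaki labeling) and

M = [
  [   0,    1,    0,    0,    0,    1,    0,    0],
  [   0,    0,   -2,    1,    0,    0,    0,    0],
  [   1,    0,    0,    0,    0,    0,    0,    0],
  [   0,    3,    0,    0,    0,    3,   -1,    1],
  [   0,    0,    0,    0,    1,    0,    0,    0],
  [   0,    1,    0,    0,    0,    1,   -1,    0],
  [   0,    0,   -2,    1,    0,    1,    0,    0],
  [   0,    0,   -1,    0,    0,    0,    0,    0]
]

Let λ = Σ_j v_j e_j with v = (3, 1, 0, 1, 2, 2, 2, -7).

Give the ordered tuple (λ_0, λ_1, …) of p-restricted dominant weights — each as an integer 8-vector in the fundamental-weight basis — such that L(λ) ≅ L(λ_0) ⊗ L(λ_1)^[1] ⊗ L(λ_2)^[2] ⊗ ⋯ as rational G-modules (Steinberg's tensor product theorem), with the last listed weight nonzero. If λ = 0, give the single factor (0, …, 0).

((3, 1, 3, 0, 2, 1, 3, 0),)

In the fundamental-weight basis, λ has coordinates c = M·v (v = (3, 1, 0, 1, 2, 2, 2, -7)):
  c_1 = (0)·(3) + (1)·(1) + (0)·(0) + (0)·(1) + (0)·(2) + (1)·(2) + (0)·(2) + (0)·(-7) = 3
  c_2 = (0)·(3) + (0)·(1) + (-2)·(0) + (1)·(1) + (0)·(2) + (0)·(2) + (0)·(2) + (0)·(-7) = 1
  c_3 = (1)·(3) + (0)·(1) + (0)·(0) + (0)·(1) + (0)·(2) + (0)·(2) + (0)·(2) + (0)·(-7) = 3
  c_4 = (0)·(3) + (3)·(1) + (0)·(0) + (0)·(1) + (0)·(2) + (3)·(2) + (-1)·(2) + (1)·(-7) = 0
  c_5 = (0)·(3) + (0)·(1) + (0)·(0) + (0)·(1) + (1)·(2) + (0)·(2) + (0)·(2) + (0)·(-7) = 2
  c_6 = (0)·(3) + (1)·(1) + (0)·(0) + (0)·(1) + (0)·(2) + (1)·(2) + (-1)·(2) + (0)·(-7) = 1
  c_7 = (0)·(3) + (0)·(1) + (-2)·(0) + (1)·(1) + (0)·(2) + (1)·(2) + (0)·(2) + (0)·(-7) = 3
  c_8 = (0)·(3) + (0)·(1) + (-1)·(0) + (0)·(1) + (0)·(2) + (0)·(2) + (0)·(2) + (0)·(-7) = 0
Writing each c_i in base p = 5:
  c_1 = 3 = 3·5^0
  c_2 = 1 = 1·5^0
  c_3 = 3 = 3·5^0
  c_4 = 0
  c_5 = 2 = 2·5^0
  c_6 = 1 = 1·5^0
  c_7 = 3 = 3·5^0
  c_8 = 0
p-restricted factor λ_0 = (3, 1, 3, 0, 2, 1, 3, 0)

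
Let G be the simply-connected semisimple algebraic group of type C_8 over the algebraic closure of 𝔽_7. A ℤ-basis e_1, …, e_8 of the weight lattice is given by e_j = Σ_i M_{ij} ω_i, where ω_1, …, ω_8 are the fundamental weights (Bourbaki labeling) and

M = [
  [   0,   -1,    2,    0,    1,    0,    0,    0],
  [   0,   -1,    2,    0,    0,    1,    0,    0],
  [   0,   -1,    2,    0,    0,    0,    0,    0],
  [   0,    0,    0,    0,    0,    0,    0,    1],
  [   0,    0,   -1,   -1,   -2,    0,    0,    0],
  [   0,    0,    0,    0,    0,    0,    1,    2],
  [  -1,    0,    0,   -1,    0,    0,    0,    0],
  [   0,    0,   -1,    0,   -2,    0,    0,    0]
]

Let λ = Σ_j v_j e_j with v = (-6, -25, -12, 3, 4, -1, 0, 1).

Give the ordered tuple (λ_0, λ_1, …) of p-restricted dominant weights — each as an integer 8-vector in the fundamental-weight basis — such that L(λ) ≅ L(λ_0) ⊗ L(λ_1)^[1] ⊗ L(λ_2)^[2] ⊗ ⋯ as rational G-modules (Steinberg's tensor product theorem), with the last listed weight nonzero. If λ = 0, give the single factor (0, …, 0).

((5, 0, 1, 1, 1, 2, 3, 4),)

ω-coordinates c = M·v, v = (-6, -25, -12, 3, 4, -1, 0, 1):
  c_1 = 0*-6 + -1*-25 + 2*-12 + 0*3 + 1*4 + 0*-1 + 0*0 + 0*1 = 5
  c_2 = 0*-6 + -1*-25 + 2*-12 + 0*3 + 0*4 + 1*-1 + 0*0 + 0*1 = 0
  c_3 = 0*-6 + -1*-25 + 2*-12 + 0*3 + 0*4 + 0*-1 + 0*0 + 0*1 = 1
  c_4 = 0*-6 + 0*-25 + 0*-12 + 0*3 + 0*4 + 0*-1 + 0*0 + 1*1 = 1
  c_5 = 0*-6 + 0*-25 + -1*-12 + -1*3 + -2*4 + 0*-1 + 0*0 + 0*1 = 1
  c_6 = 0*-6 + 0*-25 + 0*-12 + 0*3 + 0*4 + 0*-1 + 1*0 + 2*1 = 2
  c_7 = -1*-6 + 0*-25 + 0*-12 + -1*3 + 0*4 + 0*-1 + 0*0 + 0*1 = 3
  c_8 = 0*-6 + 0*-25 + -1*-12 + 0*3 + -2*4 + 0*-1 + 0*0 + 0*1 = 4
Writing each c_i in base p = 7:
  c_1 = 5 = 5·7^0
  c_2 = 0
  c_3 = 1 = 1·7^0
  c_4 = 1 = 1·7^0
  c_5 = 1 = 1·7^0
  c_6 = 2 = 2·7^0
  c_7 = 3 = 3·7^0
  c_8 = 4 = 4·7^0
Factor λ_0 = (5, 0, 1, 1, 1, 2, 3, 4)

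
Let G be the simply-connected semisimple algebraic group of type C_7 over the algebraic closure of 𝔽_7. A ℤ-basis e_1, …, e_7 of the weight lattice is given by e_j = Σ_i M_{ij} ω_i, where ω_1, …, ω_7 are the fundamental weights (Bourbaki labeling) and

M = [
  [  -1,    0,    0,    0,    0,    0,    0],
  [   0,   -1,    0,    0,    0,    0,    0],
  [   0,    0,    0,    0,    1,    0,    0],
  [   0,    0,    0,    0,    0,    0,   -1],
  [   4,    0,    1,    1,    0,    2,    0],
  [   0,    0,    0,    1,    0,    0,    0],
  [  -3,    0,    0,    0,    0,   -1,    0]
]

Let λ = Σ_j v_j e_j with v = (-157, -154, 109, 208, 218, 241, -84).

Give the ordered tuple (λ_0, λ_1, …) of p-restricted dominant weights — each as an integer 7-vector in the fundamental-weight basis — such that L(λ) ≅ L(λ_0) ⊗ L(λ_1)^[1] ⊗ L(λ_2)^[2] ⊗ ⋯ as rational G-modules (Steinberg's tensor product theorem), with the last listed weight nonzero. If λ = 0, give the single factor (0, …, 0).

((3, 0, 1, 0, 3, 5, 6), (1, 1, 3, 5, 3, 1, 4), (3, 3, 4, 1, 3, 4, 4))

Compute c_i = Σ_j M_{ij} v_j with v = (-157, -154, 109, 208, 218, 241, -84):
  c_1 = -1*-157 + 0*-154 + 0*109 + 0*208 + 0*218 + 0*241 + 0*-84 = 157
  c_2 = 0*-157 + -1*-154 + 0*109 + 0*208 + 0*218 + 0*241 + 0*-84 = 154
  c_3 = 0*-157 + 0*-154 + 0*109 + 0*208 + 1*218 + 0*241 + 0*-84 = 218
  c_4 = 0*-157 + 0*-154 + 0*109 + 0*208 + 0*218 + 0*241 + -1*-84 = 84
  c_5 = 4*-157 + 0*-154 + 1*109 + 1*208 + 0*218 + 2*241 + 0*-84 = 171
  c_6 = 0*-157 + 0*-154 + 0*109 + 1*208 + 0*218 + 0*241 + 0*-84 = 208
  c_7 = -3*-157 + 0*-154 + 0*109 + 0*208 + 0*218 + -1*241 + 0*-84 = 230
p = 7; digits c_i = Σ_j d_{ij}·7^j, 0 ≤ d_{ij} < 7:
  c_1 = 157 = 3·7^0 + 1·7^1 + 3·7^2
  c_2 = 154 = 0·7^0 + 1·7^1 + 3·7^2
  c_3 = 218 = 1·7^0 + 3·7^1 + 4·7^2
  c_4 = 84 = 0·7^0 + 5·7^1 + 1·7^2
  c_5 = 171 = 3·7^0 + 3·7^1 + 3·7^2
  c_6 = 208 = 5·7^0 + 1·7^1 + 4·7^2
  c_7 = 230 = 6·7^0 + 4·7^1 + 4·7^2
λ_0 = (3, 0, 1, 0, 3, 5, 6)
λ_1 = (1, 1, 3, 5, 3, 1, 4)
λ_2 = (3, 3, 4, 1, 3, 4, 4)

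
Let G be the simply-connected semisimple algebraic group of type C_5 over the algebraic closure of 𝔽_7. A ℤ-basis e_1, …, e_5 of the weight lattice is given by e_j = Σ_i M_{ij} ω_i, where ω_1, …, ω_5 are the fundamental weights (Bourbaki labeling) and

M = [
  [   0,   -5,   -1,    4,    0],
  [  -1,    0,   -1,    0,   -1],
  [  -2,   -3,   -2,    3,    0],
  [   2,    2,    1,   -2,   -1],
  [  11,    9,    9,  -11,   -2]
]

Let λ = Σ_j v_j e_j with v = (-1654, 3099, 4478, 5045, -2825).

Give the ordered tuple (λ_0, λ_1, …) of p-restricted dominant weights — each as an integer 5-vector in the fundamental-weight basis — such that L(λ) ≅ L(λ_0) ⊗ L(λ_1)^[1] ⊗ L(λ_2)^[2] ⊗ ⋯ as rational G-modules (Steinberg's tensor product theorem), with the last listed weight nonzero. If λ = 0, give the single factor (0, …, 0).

Converting to the ω-basis (c_i = row i of M dotted with v = (-1654, 3099, 4478, 5045, -2825)):
  c_1 = (0)·(-1654) + (-5)·(3099) + (-1)·(4478) + 4·5045 + (0)·(-2825) = 207
  c_2 = (-1)·(-1654) + 0·3099 + (-1)·(4478) + 0·5045 + (-1)·(-2825) = 1
  c_3 = (-2)·(-1654) + (-3)·(3099) + (-2)·(4478) + 3·5045 + (0)·(-2825) = 190
  c_4 = (2)·(-1654) + 2·3099 + 1·4478 + (-2)·(5045) + (-1)·(-2825) = 103
  c_5 = (11)·(-1654) + 9·3099 + 9·4478 + (-11)·(5045) + (-2)·(-2825) = 154
p = 7; digits c_i = Σ_j d_{ij}·7^j, 0 ≤ d_{ij} < 7:
  c_1 = 207 = 4·7^0 + 1·7^1 + 4·7^2
  c_2 = 1 = 1·7^0
  c_3 = 190 = 1·7^0 + 6·7^1 + 3·7^2
  c_4 = 103 = 5·7^0 + 0·7^1 + 2·7^2
  c_5 = 154 = 0·7^0 + 1·7^1 + 3·7^2
p-restricted factor λ_0 = (4, 1, 1, 5, 0)
p-restricted factor λ_1 = (1, 0, 6, 0, 1)
p-restricted factor λ_2 = (4, 0, 3, 2, 3)

((4, 1, 1, 5, 0), (1, 0, 6, 0, 1), (4, 0, 3, 2, 3))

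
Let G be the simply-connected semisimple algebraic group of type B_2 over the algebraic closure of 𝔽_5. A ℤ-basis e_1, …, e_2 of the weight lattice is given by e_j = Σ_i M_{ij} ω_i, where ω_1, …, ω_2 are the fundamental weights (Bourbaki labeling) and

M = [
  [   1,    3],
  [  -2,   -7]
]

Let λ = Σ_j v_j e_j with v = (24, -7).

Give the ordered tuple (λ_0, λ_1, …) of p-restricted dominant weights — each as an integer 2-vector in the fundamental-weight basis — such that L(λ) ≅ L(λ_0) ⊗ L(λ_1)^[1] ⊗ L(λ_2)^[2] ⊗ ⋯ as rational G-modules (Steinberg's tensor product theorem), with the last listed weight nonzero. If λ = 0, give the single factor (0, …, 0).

Converting to the ω-basis (c_i = row i of M dotted with v = (24, -7)):
  c_1 = 1*24 + 3*-7 = 3
  c_2 = -2*24 + -7*-7 = 1
Expand coordinatewise in base 5:
  c_1 = 3 = 3·5^0
  c_2 = 1 = 1·5^0
p-restricted factor λ_0 = (3, 1)

((3, 1),)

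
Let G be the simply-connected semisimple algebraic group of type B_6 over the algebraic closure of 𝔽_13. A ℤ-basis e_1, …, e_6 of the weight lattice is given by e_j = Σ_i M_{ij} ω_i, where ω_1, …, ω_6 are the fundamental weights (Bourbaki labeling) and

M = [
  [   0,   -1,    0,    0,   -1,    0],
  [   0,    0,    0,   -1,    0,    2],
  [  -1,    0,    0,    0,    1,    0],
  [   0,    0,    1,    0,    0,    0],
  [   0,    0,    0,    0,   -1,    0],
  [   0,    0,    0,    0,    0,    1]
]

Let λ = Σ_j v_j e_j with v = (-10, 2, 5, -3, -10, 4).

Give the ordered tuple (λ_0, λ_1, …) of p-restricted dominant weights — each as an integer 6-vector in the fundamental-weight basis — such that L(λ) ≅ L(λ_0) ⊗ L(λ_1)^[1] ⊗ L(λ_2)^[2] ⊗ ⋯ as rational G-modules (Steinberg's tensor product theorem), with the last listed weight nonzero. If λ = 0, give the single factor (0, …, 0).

In the fundamental-weight basis, λ has coordinates c = M·v (v = (-10, 2, 5, -3, -10, 4)):
  c_1 = (0)·(-10) + (-1)·(2) + (0)·(5) + (0)·(-3) + (-1)·(-10) + (0)·(4) = 8
  c_2 = (0)·(-10) + (0)·(2) + (0)·(5) + (-1)·(-3) + (0)·(-10) + (2)·(4) = 11
  c_3 = (-1)·(-10) + (0)·(2) + (0)·(5) + (0)·(-3) + (1)·(-10) + (0)·(4) = 0
  c_4 = (0)·(-10) + (0)·(2) + (1)·(5) + (0)·(-3) + (0)·(-10) + (0)·(4) = 5
  c_5 = (0)·(-10) + (0)·(2) + (0)·(5) + (0)·(-3) + (-1)·(-10) + (0)·(4) = 10
  c_6 = (0)·(-10) + (0)·(2) + (0)·(5) + (0)·(-3) + (0)·(-10) + (1)·(4) = 4
Expand coordinatewise in base 13:
  c_1 = 8 = 8·13^0
  c_2 = 11 = 11·13^0
  c_3 = 0
  c_4 = 5 = 5·13^0
  c_5 = 10 = 10·13^0
  c_6 = 4 = 4·13^0
Factor λ_0 = (8, 11, 0, 5, 10, 4)

((8, 11, 0, 5, 10, 4),)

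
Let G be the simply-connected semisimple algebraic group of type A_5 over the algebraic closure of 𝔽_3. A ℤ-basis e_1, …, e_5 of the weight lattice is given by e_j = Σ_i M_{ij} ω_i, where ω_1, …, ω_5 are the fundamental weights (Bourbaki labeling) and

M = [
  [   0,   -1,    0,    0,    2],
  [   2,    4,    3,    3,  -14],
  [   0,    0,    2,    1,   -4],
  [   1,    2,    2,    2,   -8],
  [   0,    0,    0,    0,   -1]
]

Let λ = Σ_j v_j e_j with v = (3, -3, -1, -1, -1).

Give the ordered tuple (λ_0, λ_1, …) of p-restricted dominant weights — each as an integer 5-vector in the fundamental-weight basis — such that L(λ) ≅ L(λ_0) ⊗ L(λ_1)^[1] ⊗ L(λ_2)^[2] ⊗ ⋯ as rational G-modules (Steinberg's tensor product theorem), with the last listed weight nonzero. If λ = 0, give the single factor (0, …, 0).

ω-coordinates c = M·v, v = (3, -3, -1, -1, -1):
  c_1 = (0)·(3) + (-1)·(-3) + (0)·(-1) + (0)·(-1) + (2)·(-1) = 1
  c_2 = (2)·(3) + (4)·(-3) + (3)·(-1) + (3)·(-1) + (-14)·(-1) = 2
  c_3 = (0)·(3) + (0)·(-3) + (2)·(-1) + (1)·(-1) + (-4)·(-1) = 1
  c_4 = (1)·(3) + (2)·(-3) + (2)·(-1) + (2)·(-1) + (-8)·(-1) = 1
  c_5 = (0)·(3) + (0)·(-3) + (0)·(-1) + (0)·(-1) + (-1)·(-1) = 1
Expand coordinatewise in base 3:
  c_1 = 1 = 1·3^0
  c_2 = 2 = 2·3^0
  c_3 = 1 = 1·3^0
  c_4 = 1 = 1·3^0
  c_5 = 1 = 1·3^0
λ_0 = (1, 2, 1, 1, 1)

((1, 2, 1, 1, 1),)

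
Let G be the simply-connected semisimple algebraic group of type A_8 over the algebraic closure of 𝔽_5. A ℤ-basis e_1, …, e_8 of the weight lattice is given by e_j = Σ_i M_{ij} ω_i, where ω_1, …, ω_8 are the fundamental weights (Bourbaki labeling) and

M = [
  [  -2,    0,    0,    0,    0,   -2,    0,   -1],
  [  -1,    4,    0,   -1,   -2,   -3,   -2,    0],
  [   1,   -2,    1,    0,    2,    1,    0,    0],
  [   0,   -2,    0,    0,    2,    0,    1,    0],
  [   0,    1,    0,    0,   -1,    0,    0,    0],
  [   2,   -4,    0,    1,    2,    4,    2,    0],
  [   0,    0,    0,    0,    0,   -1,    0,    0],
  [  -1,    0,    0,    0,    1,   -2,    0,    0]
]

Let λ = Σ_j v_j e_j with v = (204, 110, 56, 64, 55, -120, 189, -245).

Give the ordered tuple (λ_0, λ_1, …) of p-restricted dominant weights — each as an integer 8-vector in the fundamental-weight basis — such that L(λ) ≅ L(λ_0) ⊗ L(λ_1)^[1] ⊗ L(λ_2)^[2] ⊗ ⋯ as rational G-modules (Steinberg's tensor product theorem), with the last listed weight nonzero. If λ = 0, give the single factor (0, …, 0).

((2, 4, 0, 4, 0, 0, 0, 1), (0, 3, 1, 0, 1, 3, 4, 3), (3, 1, 1, 3, 2, 1, 4, 3))

Converting to the ω-basis (c_i = row i of M dotted with v = (204, 110, 56, 64, 55, -120, 189, -245)):
  c_1 = (-2)·(204) + 0·110 + 0·56 + 0·64 + 0·55 + (-2)·(-120) + 0·189 + (-1)·(-245) = 77
  c_2 = (-1)·(204) + 4·110 + 0·56 + (-1)·(64) + (-2)·(55) + (-3)·(-120) + (-2)·(189) + (0)·(-245) = 44
  c_3 = 1·204 + (-2)·(110) + 1·56 + 0·64 + 2·55 + (1)·(-120) + 0·189 + (0)·(-245) = 30
  c_4 = 0·204 + (-2)·(110) + 0·56 + 0·64 + 2·55 + (0)·(-120) + 1·189 + (0)·(-245) = 79
  c_5 = 0·204 + 1·110 + 0·56 + 0·64 + (-1)·(55) + (0)·(-120) + 0·189 + (0)·(-245) = 55
  c_6 = 2·204 + (-4)·(110) + 0·56 + 1·64 + 2·55 + (4)·(-120) + 2·189 + (0)·(-245) = 40
  c_7 = 0·204 + 0·110 + 0·56 + 0·64 + 0·55 + (-1)·(-120) + 0·189 + (0)·(-245) = 120
  c_8 = (-1)·(204) + 0·110 + 0·56 + 0·64 + 1·55 + (-2)·(-120) + 0·189 + (0)·(-245) = 91
Expand coordinatewise in base 5:
  c_1 = 77 = 2·5^0 + 0·5^1 + 3·5^2
  c_2 = 44 = 4·5^0 + 3·5^1 + 1·5^2
  c_3 = 30 = 0·5^0 + 1·5^1 + 1·5^2
  c_4 = 79 = 4·5^0 + 0·5^1 + 3·5^2
  c_5 = 55 = 0·5^0 + 1·5^1 + 2·5^2
  c_6 = 40 = 0·5^0 + 3·5^1 + 1·5^2
  c_7 = 120 = 0·5^0 + 4·5^1 + 4·5^2
  c_8 = 91 = 1·5^0 + 3·5^1 + 3·5^2
Factor λ_0 = (2, 4, 0, 4, 0, 0, 0, 1)
Factor λ_1 = (0, 3, 1, 0, 1, 3, 4, 3)
Factor λ_2 = (3, 1, 1, 3, 2, 1, 4, 3)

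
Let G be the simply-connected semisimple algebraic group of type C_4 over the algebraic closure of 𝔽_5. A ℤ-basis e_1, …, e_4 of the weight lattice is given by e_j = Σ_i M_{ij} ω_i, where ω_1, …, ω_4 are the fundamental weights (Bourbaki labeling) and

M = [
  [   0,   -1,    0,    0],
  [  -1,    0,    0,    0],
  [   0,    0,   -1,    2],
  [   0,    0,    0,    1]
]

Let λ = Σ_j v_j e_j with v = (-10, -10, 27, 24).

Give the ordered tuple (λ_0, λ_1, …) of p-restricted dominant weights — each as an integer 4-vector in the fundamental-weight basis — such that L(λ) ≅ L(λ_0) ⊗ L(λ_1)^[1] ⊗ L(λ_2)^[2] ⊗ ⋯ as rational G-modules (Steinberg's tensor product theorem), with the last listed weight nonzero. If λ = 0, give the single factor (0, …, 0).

((0, 0, 1, 4), (2, 2, 4, 4))

Compute c_i = Σ_j M_{ij} v_j with v = (-10, -10, 27, 24):
  c_1 = (0)·(-10) + (-1)·(-10) + (0)·(27) + (0)·(24) = 10
  c_2 = (-1)·(-10) + (0)·(-10) + (0)·(27) + (0)·(24) = 10
  c_3 = (0)·(-10) + (0)·(-10) + (-1)·(27) + (2)·(24) = 21
  c_4 = (0)·(-10) + (0)·(-10) + (0)·(27) + (1)·(24) = 24
Base-5 expansion of each c_i:
  c_1 = 10 = 0·5^0 + 2·5^1
  c_2 = 10 = 0·5^0 + 2·5^1
  c_3 = 21 = 1·5^0 + 4·5^1
  c_4 = 24 = 4·5^0 + 4·5^1
p-restricted factor λ_0 = (0, 0, 1, 4)
p-restricted factor λ_1 = (2, 2, 4, 4)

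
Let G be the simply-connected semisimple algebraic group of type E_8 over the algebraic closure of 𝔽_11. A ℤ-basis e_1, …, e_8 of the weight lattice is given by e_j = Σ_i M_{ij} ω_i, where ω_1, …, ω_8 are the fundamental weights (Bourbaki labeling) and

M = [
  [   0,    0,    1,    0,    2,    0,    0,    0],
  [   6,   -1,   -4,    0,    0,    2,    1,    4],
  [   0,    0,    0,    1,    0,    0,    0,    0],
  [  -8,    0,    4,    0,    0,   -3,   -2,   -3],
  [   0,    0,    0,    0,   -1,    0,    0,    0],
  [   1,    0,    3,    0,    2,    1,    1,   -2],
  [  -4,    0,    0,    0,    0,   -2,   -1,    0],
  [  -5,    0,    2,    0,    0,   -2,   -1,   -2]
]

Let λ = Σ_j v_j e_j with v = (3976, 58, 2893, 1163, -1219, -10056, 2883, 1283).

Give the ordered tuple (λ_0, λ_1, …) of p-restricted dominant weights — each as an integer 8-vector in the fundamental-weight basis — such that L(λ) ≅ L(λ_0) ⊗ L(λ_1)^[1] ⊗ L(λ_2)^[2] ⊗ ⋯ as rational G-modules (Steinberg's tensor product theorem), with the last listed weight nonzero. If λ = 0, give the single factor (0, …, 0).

Change of basis e → ω: c = M·v where v = (3976, 58, 2893, 1163, -1219, -10056, 2883, 1283):
  c_1 = (0)·(3976) + (0)·(58) + (1)·(2893) + (0)·(1163) + (2)·(-1219) + (0)·(-10056) + (0)·(2883) + (0)·(1283) = 455
  c_2 = (6)·(3976) + (-1)·(58) + (-4)·(2893) + (0)·(1163) + (0)·(-1219) + (2)·(-10056) + (1)·(2883) + (4)·(1283) = 129
  c_3 = (0)·(3976) + (0)·(58) + (0)·(2893) + (1)·(1163) + (0)·(-1219) + (0)·(-10056) + (0)·(2883) + (0)·(1283) = 1163
  c_4 = (-8)·(3976) + (0)·(58) + (4)·(2893) + (0)·(1163) + (0)·(-1219) + (-3)·(-10056) + (-2)·(2883) + (-3)·(1283) = 317
  c_5 = (0)·(3976) + (0)·(58) + (0)·(2893) + (0)·(1163) + (-1)·(-1219) + (0)·(-10056) + (0)·(2883) + (0)·(1283) = 1219
  c_6 = (1)·(3976) + (0)·(58) + (3)·(2893) + (0)·(1163) + (2)·(-1219) + (1)·(-10056) + (1)·(2883) + (-2)·(1283) = 478
  c_7 = (-4)·(3976) + (0)·(58) + (0)·(2893) + (0)·(1163) + (0)·(-1219) + (-2)·(-10056) + (-1)·(2883) + (0)·(1283) = 1325
  c_8 = (-5)·(3976) + (0)·(58) + (2)·(2893) + (0)·(1163) + (0)·(-1219) + (-2)·(-10056) + (-1)·(2883) + (-2)·(1283) = 569
Writing each c_i in base p = 11:
  c_1 = 455 = 4·11^0 + 8·11^1 + 3·11^2
  c_2 = 129 = 8·11^0 + 0·11^1 + 1·11^2
  c_3 = 1163 = 8·11^0 + 6·11^1 + 9·11^2
  c_4 = 317 = 9·11^0 + 6·11^1 + 2·11^2
  c_5 = 1219 = 9·11^0 + 0·11^1 + 10·11^2
  c_6 = 478 = 5·11^0 + 10·11^1 + 3·11^2
  c_7 = 1325 = 5·11^0 + 10·11^1 + 10·11^2
  c_8 = 569 = 8·11^0 + 7·11^1 + 4·11^2
p-restricted factor λ_0 = (4, 8, 8, 9, 9, 5, 5, 8)
p-restricted factor λ_1 = (8, 0, 6, 6, 0, 10, 10, 7)
p-restricted factor λ_2 = (3, 1, 9, 2, 10, 3, 10, 4)

((4, 8, 8, 9, 9, 5, 5, 8), (8, 0, 6, 6, 0, 10, 10, 7), (3, 1, 9, 2, 10, 3, 10, 4))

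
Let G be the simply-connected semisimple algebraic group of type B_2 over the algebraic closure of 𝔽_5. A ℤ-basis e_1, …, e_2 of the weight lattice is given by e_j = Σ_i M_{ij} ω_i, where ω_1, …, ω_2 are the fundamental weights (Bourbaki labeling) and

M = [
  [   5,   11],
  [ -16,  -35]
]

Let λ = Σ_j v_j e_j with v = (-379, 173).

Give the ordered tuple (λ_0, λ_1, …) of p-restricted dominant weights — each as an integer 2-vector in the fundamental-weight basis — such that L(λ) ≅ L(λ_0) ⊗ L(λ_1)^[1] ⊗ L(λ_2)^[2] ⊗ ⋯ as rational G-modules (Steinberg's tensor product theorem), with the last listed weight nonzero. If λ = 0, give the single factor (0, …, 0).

Converting to the ω-basis (c_i = row i of M dotted with v = (-379, 173)):
  c_1 = (5)·(-379) + 11·173 = 8
  c_2 = (-16)·(-379) + (-35)·(173) = 9
Writing each c_i in base p = 5:
  c_1 = 8 = 3·5^0 + 1·5^1
  c_2 = 9 = 4·5^0 + 1·5^1
p-restricted factor λ_0 = (3, 4)
p-restricted factor λ_1 = (1, 1)

((3, 4), (1, 1))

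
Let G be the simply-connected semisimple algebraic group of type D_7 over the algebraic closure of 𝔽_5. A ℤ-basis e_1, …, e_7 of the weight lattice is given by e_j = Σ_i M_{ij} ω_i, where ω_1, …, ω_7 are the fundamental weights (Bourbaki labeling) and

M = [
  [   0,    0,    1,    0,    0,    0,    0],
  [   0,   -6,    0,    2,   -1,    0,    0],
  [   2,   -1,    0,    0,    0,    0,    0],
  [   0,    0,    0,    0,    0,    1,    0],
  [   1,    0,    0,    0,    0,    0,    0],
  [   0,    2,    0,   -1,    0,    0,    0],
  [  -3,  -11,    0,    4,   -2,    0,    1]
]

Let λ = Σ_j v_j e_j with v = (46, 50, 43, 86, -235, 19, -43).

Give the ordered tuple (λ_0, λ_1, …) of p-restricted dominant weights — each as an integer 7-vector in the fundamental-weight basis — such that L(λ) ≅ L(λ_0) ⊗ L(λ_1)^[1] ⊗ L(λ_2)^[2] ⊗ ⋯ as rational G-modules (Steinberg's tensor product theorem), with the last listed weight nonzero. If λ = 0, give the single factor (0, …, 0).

In the fundamental-weight basis, λ has coordinates c = M·v (v = (46, 50, 43, 86, -235, 19, -43)):
  c_1 = 0*46 + 0*50 + 1*43 + 0*86 + 0*-235 + 0*19 + 0*-43 = 43
  c_2 = 0*46 + -6*50 + 0*43 + 2*86 + -1*-235 + 0*19 + 0*-43 = 107
  c_3 = 2*46 + -1*50 + 0*43 + 0*86 + 0*-235 + 0*19 + 0*-43 = 42
  c_4 = 0*46 + 0*50 + 0*43 + 0*86 + 0*-235 + 1*19 + 0*-43 = 19
  c_5 = 1*46 + 0*50 + 0*43 + 0*86 + 0*-235 + 0*19 + 0*-43 = 46
  c_6 = 0*46 + 2*50 + 0*43 + -1*86 + 0*-235 + 0*19 + 0*-43 = 14
  c_7 = -3*46 + -11*50 + 0*43 + 4*86 + -2*-235 + 0*19 + 1*-43 = 83
p = 5; digits c_i = Σ_j d_{ij}·5^j, 0 ≤ d_{ij} < 5:
  c_1 = 43 = 3·5^0 + 3·5^1 + 1·5^2
  c_2 = 107 = 2·5^0 + 1·5^1 + 4·5^2
  c_3 = 42 = 2·5^0 + 3·5^1 + 1·5^2
  c_4 = 19 = 4·5^0 + 3·5^1
  c_5 = 46 = 1·5^0 + 4·5^1 + 1·5^2
  c_6 = 14 = 4·5^0 + 2·5^1
  c_7 = 83 = 3·5^0 + 1·5^1 + 3·5^2
p-restricted factor λ_0 = (3, 2, 2, 4, 1, 4, 3)
p-restricted factor λ_1 = (3, 1, 3, 3, 4, 2, 1)
p-restricted factor λ_2 = (1, 4, 1, 0, 1, 0, 3)

((3, 2, 2, 4, 1, 4, 3), (3, 1, 3, 3, 4, 2, 1), (1, 4, 1, 0, 1, 0, 3))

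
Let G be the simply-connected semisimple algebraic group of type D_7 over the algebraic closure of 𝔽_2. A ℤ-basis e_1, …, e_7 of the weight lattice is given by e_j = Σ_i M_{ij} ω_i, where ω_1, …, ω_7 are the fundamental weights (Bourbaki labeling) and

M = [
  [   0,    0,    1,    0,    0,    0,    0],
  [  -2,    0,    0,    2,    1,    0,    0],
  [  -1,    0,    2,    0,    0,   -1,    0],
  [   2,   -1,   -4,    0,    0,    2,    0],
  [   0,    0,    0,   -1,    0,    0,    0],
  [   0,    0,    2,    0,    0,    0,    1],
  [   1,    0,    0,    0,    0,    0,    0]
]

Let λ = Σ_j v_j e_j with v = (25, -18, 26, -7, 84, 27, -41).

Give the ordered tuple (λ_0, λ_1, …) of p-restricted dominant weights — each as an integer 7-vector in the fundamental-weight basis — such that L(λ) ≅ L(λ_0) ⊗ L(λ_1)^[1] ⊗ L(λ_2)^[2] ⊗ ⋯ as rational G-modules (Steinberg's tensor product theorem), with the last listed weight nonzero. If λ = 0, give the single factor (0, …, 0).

((0, 0, 0, 0, 1, 1, 1), (1, 0, 0, 1, 1, 1, 0), (0, 1, 0, 0, 1, 0, 0), (1, 0, 0, 0, 0, 1, 1), (1, 1, 0, 1, 0, 0, 1))

Converting to the ω-basis (c_i = row i of M dotted with v = (25, -18, 26, -7, 84, 27, -41)):
  c_1 = 0*25 + 0*-18 + 1*26 + 0*-7 + 0*84 + 0*27 + 0*-41 = 26
  c_2 = -2*25 + 0*-18 + 0*26 + 2*-7 + 1*84 + 0*27 + 0*-41 = 20
  c_3 = -1*25 + 0*-18 + 2*26 + 0*-7 + 0*84 + -1*27 + 0*-41 = 0
  c_4 = 2*25 + -1*-18 + -4*26 + 0*-7 + 0*84 + 2*27 + 0*-41 = 18
  c_5 = 0*25 + 0*-18 + 0*26 + -1*-7 + 0*84 + 0*27 + 0*-41 = 7
  c_6 = 0*25 + 0*-18 + 2*26 + 0*-7 + 0*84 + 0*27 + 1*-41 = 11
  c_7 = 1*25 + 0*-18 + 0*26 + 0*-7 + 0*84 + 0*27 + 0*-41 = 25
Base-2 expansion of each c_i:
  c_1 = 26 = 0·2^0 + 1·2^1 + 0·2^2 + 1·2^3 + 1·2^4
  c_2 = 20 = 0·2^0 + 0·2^1 + 1·2^2 + 0·2^3 + 1·2^4
  c_3 = 0
  c_4 = 18 = 0·2^0 + 1·2^1 + 0·2^2 + 0·2^3 + 1·2^4
  c_5 = 7 = 1·2^0 + 1·2^1 + 1·2^2
  c_6 = 11 = 1·2^0 + 1·2^1 + 0·2^2 + 1·2^3
  c_7 = 25 = 1·2^0 + 0·2^1 + 0·2^2 + 1·2^3 + 1·2^4
p-restricted factor λ_0 = (0, 0, 0, 0, 1, 1, 1)
p-restricted factor λ_1 = (1, 0, 0, 1, 1, 1, 0)
p-restricted factor λ_2 = (0, 1, 0, 0, 1, 0, 0)
p-restricted factor λ_3 = (1, 0, 0, 0, 0, 1, 1)
p-restricted factor λ_4 = (1, 1, 0, 1, 0, 0, 1)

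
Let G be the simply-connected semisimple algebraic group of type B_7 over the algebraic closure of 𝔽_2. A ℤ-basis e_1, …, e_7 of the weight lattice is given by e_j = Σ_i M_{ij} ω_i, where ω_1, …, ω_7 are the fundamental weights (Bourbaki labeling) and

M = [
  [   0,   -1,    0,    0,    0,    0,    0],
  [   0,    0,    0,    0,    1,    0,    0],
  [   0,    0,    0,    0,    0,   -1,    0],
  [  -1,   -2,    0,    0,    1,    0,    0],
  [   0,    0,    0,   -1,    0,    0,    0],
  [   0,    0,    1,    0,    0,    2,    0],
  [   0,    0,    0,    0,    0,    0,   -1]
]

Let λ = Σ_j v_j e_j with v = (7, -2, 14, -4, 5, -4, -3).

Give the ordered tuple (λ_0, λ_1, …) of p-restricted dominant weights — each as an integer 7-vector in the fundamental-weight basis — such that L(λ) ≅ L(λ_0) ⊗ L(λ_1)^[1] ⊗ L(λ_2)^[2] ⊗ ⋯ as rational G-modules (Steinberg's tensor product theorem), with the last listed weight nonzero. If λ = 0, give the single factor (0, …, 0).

((0, 1, 0, 0, 0, 0, 1), (1, 0, 0, 1, 0, 1, 1), (0, 1, 1, 0, 1, 1, 0))

ω-coordinates c = M·v, v = (7, -2, 14, -4, 5, -4, -3):
  c_1 = 0*7 + -1*-2 + 0*14 + 0*-4 + 0*5 + 0*-4 + 0*-3 = 2
  c_2 = 0*7 + 0*-2 + 0*14 + 0*-4 + 1*5 + 0*-4 + 0*-3 = 5
  c_3 = 0*7 + 0*-2 + 0*14 + 0*-4 + 0*5 + -1*-4 + 0*-3 = 4
  c_4 = -1*7 + -2*-2 + 0*14 + 0*-4 + 1*5 + 0*-4 + 0*-3 = 2
  c_5 = 0*7 + 0*-2 + 0*14 + -1*-4 + 0*5 + 0*-4 + 0*-3 = 4
  c_6 = 0*7 + 0*-2 + 1*14 + 0*-4 + 0*5 + 2*-4 + 0*-3 = 6
  c_7 = 0*7 + 0*-2 + 0*14 + 0*-4 + 0*5 + 0*-4 + -1*-3 = 3
Expand coordinatewise in base 2:
  c_1 = 2 = 0·2^0 + 1·2^1
  c_2 = 5 = 1·2^0 + 0·2^1 + 1·2^2
  c_3 = 4 = 0·2^0 + 0·2^1 + 1·2^2
  c_4 = 2 = 0·2^0 + 1·2^1
  c_5 = 4 = 0·2^0 + 0·2^1 + 1·2^2
  c_6 = 6 = 0·2^0 + 1·2^1 + 1·2^2
  c_7 = 3 = 1·2^0 + 1·2^1
λ_0 = (0, 1, 0, 0, 0, 0, 1)
λ_1 = (1, 0, 0, 1, 0, 1, 1)
λ_2 = (0, 1, 1, 0, 1, 1, 0)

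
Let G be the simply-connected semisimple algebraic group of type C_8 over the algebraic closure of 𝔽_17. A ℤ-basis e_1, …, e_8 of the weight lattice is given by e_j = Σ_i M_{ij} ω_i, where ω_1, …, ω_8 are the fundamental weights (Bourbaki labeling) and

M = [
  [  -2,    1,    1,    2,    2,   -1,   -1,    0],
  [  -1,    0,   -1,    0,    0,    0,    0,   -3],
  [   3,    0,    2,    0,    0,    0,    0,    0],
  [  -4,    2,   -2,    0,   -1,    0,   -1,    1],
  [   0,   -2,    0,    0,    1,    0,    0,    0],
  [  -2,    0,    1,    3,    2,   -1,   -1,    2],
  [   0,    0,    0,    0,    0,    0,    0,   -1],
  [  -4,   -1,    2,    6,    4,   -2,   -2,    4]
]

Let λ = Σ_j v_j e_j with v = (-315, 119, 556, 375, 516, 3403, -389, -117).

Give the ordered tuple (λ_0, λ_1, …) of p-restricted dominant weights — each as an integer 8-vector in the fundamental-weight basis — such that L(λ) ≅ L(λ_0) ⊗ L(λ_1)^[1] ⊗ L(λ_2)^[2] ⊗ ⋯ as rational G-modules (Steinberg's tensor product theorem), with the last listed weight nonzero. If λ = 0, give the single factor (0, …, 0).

((5, 8, 14, 6, 6, 10, 15, 3), (4, 6, 9, 8, 16, 5, 6, 4))

In the fundamental-weight basis, λ has coordinates c = M·v (v = (-315, 119, 556, 375, 516, 3403, -389, -117)):
  c_1 = (-2)·(-315) + (1)·(119) + (1)·(556) + (2)·(375) + (2)·(516) + (-1)·(3403) + (-1)·(-389) + (0)·(-117) = 73
  c_2 = (-1)·(-315) + (0)·(119) + (-1)·(556) + (0)·(375) + (0)·(516) + (0)·(3403) + (0)·(-389) + (-3)·(-117) = 110
  c_3 = (3)·(-315) + (0)·(119) + (2)·(556) + (0)·(375) + (0)·(516) + (0)·(3403) + (0)·(-389) + (0)·(-117) = 167
  c_4 = (-4)·(-315) + (2)·(119) + (-2)·(556) + (0)·(375) + (-1)·(516) + (0)·(3403) + (-1)·(-389) + (1)·(-117) = 142
  c_5 = (0)·(-315) + (-2)·(119) + (0)·(556) + (0)·(375) + (1)·(516) + (0)·(3403) + (0)·(-389) + (0)·(-117) = 278
  c_6 = (-2)·(-315) + (0)·(119) + (1)·(556) + (3)·(375) + (2)·(516) + (-1)·(3403) + (-1)·(-389) + (2)·(-117) = 95
  c_7 = (0)·(-315) + (0)·(119) + (0)·(556) + (0)·(375) + (0)·(516) + (0)·(3403) + (0)·(-389) + (-1)·(-117) = 117
  c_8 = (-4)·(-315) + (-1)·(119) + (2)·(556) + (6)·(375) + (4)·(516) + (-2)·(3403) + (-2)·(-389) + (4)·(-117) = 71
Base-17 expansion of each c_i:
  c_1 = 73 = 5·17^0 + 4·17^1
  c_2 = 110 = 8·17^0 + 6·17^1
  c_3 = 167 = 14·17^0 + 9·17^1
  c_4 = 142 = 6·17^0 + 8·17^1
  c_5 = 278 = 6·17^0 + 16·17^1
  c_6 = 95 = 10·17^0 + 5·17^1
  c_7 = 117 = 15·17^0 + 6·17^1
  c_8 = 71 = 3·17^0 + 4·17^1
Factor λ_0 = (5, 8, 14, 6, 6, 10, 15, 3)
Factor λ_1 = (4, 6, 9, 8, 16, 5, 6, 4)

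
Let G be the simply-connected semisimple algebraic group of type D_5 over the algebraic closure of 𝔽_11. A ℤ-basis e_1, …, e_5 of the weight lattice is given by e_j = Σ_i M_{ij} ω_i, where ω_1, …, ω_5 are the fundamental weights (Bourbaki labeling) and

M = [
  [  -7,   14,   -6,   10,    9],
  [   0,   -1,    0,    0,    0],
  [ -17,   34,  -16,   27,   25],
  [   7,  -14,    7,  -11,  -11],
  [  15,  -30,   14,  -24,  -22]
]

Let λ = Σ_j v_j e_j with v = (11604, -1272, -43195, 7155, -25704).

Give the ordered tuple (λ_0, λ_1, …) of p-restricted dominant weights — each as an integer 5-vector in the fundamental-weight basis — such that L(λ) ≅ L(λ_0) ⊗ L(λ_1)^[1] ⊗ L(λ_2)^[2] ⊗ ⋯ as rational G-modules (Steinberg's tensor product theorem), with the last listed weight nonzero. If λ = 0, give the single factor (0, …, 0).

Compute c_i = Σ_j M_{ij} v_j with v = (11604, -1272, -43195, 7155, -25704):
  c_1 = (-7)·(11604) + (14)·(-1272) + (-6)·(-43195) + (10)·(7155) + (9)·(-25704) = 348
  c_2 = (0)·(11604) + (-1)·(-1272) + (0)·(-43195) + (0)·(7155) + (0)·(-25704) = 1272
  c_3 = (-17)·(11604) + (34)·(-1272) + (-16)·(-43195) + (27)·(7155) + (25)·(-25704) = 1189
  c_4 = (7)·(11604) + (-14)·(-1272) + (7)·(-43195) + (-11)·(7155) + (-11)·(-25704) = 710
  c_5 = (15)·(11604) + (-30)·(-1272) + (14)·(-43195) + (-24)·(7155) + (-22)·(-25704) = 1258
Expand coordinatewise in base 11:
  c_1 = 348 = 7·11^0 + 9·11^1 + 2·11^2
  c_2 = 1272 = 7·11^0 + 5·11^1 + 10·11^2
  c_3 = 1189 = 1·11^0 + 9·11^1 + 9·11^2
  c_4 = 710 = 6·11^0 + 9·11^1 + 5·11^2
  c_5 = 1258 = 4·11^0 + 4·11^1 + 10·11^2
p-restricted factor λ_0 = (7, 7, 1, 6, 4)
p-restricted factor λ_1 = (9, 5, 9, 9, 4)
p-restricted factor λ_2 = (2, 10, 9, 5, 10)

((7, 7, 1, 6, 4), (9, 5, 9, 9, 4), (2, 10, 9, 5, 10))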